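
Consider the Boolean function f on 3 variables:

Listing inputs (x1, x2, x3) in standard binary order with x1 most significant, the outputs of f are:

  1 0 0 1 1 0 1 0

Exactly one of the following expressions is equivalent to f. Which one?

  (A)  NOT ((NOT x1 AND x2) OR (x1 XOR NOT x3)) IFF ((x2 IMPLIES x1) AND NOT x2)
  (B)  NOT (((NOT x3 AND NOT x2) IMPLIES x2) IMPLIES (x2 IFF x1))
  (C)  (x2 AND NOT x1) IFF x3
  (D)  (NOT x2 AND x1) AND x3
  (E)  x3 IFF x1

(A) fails at (0,0,0): the formula yields 0, f is 1.
(B) fails at (0,0,0): the formula yields 0, f is 1.
(D) fails at (0,0,0): the formula yields 0, f is 1.
(E) fails at (0,1,0): the formula yields 1, f is 0.
That leaves (C). Evaluating it on every row reproduces the table of f exactly.

C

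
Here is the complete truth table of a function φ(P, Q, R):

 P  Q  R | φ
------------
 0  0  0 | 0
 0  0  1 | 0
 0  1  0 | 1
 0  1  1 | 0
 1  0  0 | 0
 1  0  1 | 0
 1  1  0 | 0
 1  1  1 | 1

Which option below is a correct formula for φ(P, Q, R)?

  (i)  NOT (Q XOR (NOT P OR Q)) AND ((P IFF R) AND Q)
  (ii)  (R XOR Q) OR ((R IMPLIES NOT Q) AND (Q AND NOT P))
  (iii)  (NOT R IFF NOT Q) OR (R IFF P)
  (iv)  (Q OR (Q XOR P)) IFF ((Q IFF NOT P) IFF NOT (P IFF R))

i

(ii) fails at (0,0,1): the formula yields 1, φ is 0.
(iii) fails at (0,0,0): the formula yields 1, φ is 0.
(iv) fails at (0,0,1): the formula yields 1, φ is 0.
(i) is the remaining candidate, and it agrees with φ on all 8 inputs.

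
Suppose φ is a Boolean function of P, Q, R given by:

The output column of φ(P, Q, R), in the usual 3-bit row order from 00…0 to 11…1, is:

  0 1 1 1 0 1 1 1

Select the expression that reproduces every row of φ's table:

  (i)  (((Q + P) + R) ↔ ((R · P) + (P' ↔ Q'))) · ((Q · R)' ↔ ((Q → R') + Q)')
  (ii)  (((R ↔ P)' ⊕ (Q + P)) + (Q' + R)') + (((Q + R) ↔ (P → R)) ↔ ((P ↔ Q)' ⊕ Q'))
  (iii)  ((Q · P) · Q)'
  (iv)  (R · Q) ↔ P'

(i) disagrees with φ on (0,0,1) (formula → 0, table → 1); rule it out.
(iii) disagrees with φ on (0,0,0) (formula → 1, table → 0); rule it out.
(iv) disagrees with φ on (0,0,1) (formula → 0, table → 1); rule it out.
(ii) is the remaining candidate, and it agrees with φ on all 8 inputs.

ii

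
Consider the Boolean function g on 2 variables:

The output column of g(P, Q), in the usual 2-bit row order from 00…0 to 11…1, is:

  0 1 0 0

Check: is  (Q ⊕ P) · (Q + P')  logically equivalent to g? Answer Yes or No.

Evaluate (Q ⊕ P) · (Q + P') on each row and compare to g:
  P=0, Q=0: formula gives 0, g = 0 ✓
  P=0, Q=1: formula gives 1, g = 1 ✓
  P=1, Q=0: formula gives 0, g = 0 ✓
  P=1, Q=1: formula gives 0, g = 0 ✓
All 4 rows match — the expression computes g exactly.

Yes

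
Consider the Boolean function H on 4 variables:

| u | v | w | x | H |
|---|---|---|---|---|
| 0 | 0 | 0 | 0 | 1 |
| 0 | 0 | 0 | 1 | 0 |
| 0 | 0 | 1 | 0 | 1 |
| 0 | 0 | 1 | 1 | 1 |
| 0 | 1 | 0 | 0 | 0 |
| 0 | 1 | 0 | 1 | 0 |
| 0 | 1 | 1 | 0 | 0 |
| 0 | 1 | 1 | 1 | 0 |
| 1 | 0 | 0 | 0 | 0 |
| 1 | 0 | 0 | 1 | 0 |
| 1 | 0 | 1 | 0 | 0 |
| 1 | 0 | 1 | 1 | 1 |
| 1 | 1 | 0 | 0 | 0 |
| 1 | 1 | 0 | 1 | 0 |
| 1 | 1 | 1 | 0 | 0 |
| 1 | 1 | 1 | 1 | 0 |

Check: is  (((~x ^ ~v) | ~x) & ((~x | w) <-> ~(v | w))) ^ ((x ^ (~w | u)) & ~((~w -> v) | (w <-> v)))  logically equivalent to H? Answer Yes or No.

No

Evaluate (((~x ^ ~v) | ~x) & ((~x | w) <-> ~(v | w))) ^ ((x ^ (~w | u)) & ~((~w -> v) | (w <-> v))) on each row and compare to H:
  u=0, v=0, w=0, x=0: formula gives 1, H = 1 ✓
  u=0, v=0, w=0, x=1: formula gives 0, H = 0 ✓
  u=0, v=0, w=1, x=0: formula gives 0, but H = 1 ✗
A single disagreement suffices: at (0,0,1,0) they differ, so the formula does not compute H.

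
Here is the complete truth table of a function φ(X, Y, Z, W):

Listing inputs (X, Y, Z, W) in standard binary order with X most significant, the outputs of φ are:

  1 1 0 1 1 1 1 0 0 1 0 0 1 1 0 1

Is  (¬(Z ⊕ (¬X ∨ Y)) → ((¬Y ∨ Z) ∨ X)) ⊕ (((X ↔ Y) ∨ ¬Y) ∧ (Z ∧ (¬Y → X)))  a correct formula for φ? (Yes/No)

Evaluate (¬(Z ⊕ (¬X ∨ Y)) → ((¬Y ∨ Z) ∨ X)) ⊕ (((X ↔ Y) ∨ ¬Y) ∧ (Z ∧ (¬Y → X))) on each row and compare to φ:
  X=0, Y=0, Z=0, W=0: formula gives 1, φ = 1 ✓
  X=0, Y=0, Z=0, W=1: formula gives 1, φ = 1 ✓
  X=0, Y=0, Z=1, W=0: formula gives 1, but φ = 0 ✗
Row (0,0,1,0) is a counterexample, so the formula is not equivalent to φ.

No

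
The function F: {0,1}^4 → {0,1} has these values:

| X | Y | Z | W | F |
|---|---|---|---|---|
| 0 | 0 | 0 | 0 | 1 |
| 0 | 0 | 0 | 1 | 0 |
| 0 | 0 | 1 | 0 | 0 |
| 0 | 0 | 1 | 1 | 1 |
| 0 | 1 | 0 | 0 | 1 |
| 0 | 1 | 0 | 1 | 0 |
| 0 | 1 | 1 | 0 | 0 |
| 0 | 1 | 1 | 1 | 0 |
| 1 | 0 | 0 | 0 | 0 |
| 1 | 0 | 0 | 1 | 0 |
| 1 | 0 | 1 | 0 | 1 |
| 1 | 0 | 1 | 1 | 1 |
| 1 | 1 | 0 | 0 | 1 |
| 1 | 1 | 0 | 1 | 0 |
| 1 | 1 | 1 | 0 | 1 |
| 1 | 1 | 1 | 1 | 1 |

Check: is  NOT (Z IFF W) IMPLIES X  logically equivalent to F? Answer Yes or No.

Check the formula against F row by row:
  X=0, Y=0, Z=0, W=0: formula gives 1, F = 1 ✓
  X=0, Y=0, Z=0, W=1: formula gives 0, F = 0 ✓
  X=0, Y=0, Z=1, W=0: formula gives 0, F = 0 ✓
  X=0, Y=0, Z=1, W=1: formula gives 1, F = 1 ✓
  …
  X=0, Y=1, Z=1, W=1: formula gives 1, but F = 0 ✗
Row (0,1,1,1) is a counterexample, so the formula is not equivalent to F.

No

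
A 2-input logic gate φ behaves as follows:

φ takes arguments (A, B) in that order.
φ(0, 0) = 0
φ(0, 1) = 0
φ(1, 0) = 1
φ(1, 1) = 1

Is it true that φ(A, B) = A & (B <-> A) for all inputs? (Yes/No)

No

Evaluate A & (B <-> A) on each row and compare to φ:
  A=0, B=0: formula gives 0, φ = 0 ✓
  A=0, B=1: formula gives 0, φ = 0 ✓
  A=1, B=0: formula gives 0, but φ = 1 ✗
A single disagreement suffices: at (1,0) they differ, so the formula does not compute φ.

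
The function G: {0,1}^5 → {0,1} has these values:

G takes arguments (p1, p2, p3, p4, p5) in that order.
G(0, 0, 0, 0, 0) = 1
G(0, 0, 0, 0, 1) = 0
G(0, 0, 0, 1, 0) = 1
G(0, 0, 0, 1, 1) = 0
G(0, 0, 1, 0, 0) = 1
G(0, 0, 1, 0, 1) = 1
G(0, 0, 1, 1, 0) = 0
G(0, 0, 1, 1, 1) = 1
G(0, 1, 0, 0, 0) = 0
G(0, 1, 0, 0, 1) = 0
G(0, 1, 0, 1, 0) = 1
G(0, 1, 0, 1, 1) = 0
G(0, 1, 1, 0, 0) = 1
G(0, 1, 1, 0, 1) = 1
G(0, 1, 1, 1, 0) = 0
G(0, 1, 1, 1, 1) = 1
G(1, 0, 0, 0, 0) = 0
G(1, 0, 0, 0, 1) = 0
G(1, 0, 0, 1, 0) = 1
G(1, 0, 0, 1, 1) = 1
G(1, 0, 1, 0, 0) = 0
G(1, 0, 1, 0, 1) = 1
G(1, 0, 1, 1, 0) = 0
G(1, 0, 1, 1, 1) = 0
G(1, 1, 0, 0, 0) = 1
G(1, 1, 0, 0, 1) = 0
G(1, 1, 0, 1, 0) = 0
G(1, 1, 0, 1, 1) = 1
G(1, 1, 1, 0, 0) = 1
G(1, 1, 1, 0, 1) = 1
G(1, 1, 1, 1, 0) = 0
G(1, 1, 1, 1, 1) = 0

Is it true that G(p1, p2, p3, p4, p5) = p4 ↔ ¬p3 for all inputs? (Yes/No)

Evaluate p4 ↔ ¬p3 on each row and compare to G:
  p1=0, p2=0, p3=0, p4=0, p5=0: formula gives 0, but G = 1 ✗
A single disagreement suffices: at (0,0,0,0,0) they differ, so the formula does not compute G.

No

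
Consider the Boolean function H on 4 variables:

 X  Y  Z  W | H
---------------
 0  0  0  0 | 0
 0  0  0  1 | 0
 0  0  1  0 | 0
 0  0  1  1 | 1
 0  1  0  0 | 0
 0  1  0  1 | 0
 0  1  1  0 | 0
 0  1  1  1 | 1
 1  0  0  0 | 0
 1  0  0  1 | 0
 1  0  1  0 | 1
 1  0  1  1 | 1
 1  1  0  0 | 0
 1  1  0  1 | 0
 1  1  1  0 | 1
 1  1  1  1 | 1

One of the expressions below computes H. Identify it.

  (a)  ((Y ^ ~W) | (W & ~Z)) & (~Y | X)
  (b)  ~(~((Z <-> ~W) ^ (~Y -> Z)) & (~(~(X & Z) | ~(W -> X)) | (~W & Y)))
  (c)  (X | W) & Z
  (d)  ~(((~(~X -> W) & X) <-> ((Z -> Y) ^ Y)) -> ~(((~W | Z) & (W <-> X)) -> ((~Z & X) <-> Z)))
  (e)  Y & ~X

(a): at (0,0,0,0) it gives 1, but H = 0 — eliminated.
(b): at (0,0,0,0) it gives 1, but H = 0 — eliminated.
(d): at (0,1,0,0) it gives 1, but H = 0 — eliminated.
(e): at (0,0,1,1) it gives 0, but H = 1 — eliminated.
That leaves (c). Evaluating it on every row reproduces the table of H exactly.

c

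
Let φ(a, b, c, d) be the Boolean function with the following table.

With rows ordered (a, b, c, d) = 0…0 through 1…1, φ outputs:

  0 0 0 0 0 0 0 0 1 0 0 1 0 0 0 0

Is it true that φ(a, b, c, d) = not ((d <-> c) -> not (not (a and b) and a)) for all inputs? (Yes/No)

Check the formula against φ row by row:
  a=0, b=0, c=0, d=0: formula gives 0, φ = 0 ✓
  a=0, b=0, c=0, d=1: formula gives 0, φ = 0 ✓
  a=0, b=0, c=1, d=0: formula gives 0, φ = 0 ✓
  a=0, b=0, c=1, d=1: formula gives 0, φ = 0 ✓
  …and likewise for the remaining 12 rows.
All 16 rows match — the expression computes φ exactly.

Yes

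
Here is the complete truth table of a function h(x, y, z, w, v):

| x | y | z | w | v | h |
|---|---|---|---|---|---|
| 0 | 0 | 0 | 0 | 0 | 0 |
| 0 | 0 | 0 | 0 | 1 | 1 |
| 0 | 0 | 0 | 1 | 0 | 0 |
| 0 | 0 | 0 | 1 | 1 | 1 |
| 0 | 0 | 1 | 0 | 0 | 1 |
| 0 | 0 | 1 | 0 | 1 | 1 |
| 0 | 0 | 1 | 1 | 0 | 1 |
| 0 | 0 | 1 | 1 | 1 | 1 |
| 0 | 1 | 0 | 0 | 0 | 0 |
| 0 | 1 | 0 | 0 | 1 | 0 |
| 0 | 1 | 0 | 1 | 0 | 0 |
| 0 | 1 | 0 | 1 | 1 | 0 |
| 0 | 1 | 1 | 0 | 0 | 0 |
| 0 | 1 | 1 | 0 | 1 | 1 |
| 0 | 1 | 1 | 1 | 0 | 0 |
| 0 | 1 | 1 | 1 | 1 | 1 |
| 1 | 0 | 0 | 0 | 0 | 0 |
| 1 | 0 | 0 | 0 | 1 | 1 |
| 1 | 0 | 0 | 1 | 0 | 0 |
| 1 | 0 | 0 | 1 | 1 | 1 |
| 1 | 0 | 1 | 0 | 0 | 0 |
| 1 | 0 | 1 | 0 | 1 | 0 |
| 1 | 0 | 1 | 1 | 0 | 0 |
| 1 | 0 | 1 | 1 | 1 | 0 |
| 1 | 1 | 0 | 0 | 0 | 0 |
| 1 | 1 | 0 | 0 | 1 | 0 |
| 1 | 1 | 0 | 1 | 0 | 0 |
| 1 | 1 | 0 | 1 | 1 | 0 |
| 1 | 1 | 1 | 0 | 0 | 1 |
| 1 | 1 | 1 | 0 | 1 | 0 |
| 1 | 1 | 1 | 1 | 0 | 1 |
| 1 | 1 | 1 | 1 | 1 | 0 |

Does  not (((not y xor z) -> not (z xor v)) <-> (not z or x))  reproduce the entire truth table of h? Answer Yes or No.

Check the formula against h row by row:
  x=0, y=0, z=0, w=0, v=0: formula gives 0, h = 0 ✓
  x=0, y=0, z=0, w=0, v=1: formula gives 1, h = 1 ✓
  x=0, y=0, z=0, w=1, v=0: formula gives 0, h = 0 ✓
  x=0, y=0, z=0, w=1, v=1: formula gives 1, h = 1 ✓
  …and likewise for the remaining 28 rows.
All 32 rows match — the expression computes h exactly.

Yes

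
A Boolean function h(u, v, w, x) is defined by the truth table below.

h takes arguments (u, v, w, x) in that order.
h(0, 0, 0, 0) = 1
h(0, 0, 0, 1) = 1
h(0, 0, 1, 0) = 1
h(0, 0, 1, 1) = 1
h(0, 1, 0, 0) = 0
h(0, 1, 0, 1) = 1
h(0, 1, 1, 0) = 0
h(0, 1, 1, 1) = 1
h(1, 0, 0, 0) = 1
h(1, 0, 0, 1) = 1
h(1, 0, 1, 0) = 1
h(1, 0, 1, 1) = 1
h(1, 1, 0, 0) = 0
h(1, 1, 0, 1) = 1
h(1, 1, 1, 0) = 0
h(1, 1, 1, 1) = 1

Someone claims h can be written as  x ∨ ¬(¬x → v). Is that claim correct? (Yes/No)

Test each input against both h and the formula:
  u=0, v=0, w=0, x=0: formula gives 1, h = 1 ✓
  u=0, v=0, w=0, x=1: formula gives 1, h = 1 ✓
  u=0, v=0, w=1, x=0: formula gives 1, h = 1 ✓
  u=0, v=0, w=1, x=1: formula gives 1, h = 1 ✓
  …and likewise for the remaining 12 rows.
All 16 rows match — the expression computes h exactly.

Yes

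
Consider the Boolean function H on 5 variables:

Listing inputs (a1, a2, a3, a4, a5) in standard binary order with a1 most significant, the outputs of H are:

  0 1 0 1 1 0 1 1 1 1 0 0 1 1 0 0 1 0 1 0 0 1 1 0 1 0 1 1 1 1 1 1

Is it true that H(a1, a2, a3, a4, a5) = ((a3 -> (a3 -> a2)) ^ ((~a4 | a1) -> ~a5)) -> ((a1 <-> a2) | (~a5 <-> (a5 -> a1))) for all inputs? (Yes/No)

Test each input against both H and the formula:
  a1=0, a2=0, a3=0, a4=0, a5=0: formula gives 1, but H = 0 ✗
A single disagreement suffices: at (0,0,0,0,0) they differ, so the formula does not compute H.

No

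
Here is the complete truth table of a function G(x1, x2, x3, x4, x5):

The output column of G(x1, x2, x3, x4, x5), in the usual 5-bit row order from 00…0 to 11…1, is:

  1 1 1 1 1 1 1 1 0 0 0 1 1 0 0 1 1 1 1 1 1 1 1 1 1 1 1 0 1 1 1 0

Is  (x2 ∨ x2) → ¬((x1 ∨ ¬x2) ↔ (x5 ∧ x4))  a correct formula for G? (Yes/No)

Test each input against both G and the formula:
  x1=0, x2=0, x3=0, x4=0, x5=0: formula gives 1, G = 1 ✓
  x1=0, x2=0, x3=0, x4=0, x5=1: formula gives 1, G = 1 ✓
  x1=0, x2=0, x3=0, x4=1, x5=0: formula gives 1, G = 1 ✓
  x1=0, x2=0, x3=0, x4=1, x5=1: formula gives 1, G = 1 ✓
  …
  x1=0, x2=1, x3=1, x4=0, x5=0: formula gives 0, but G = 1 ✗
Since they disagree at (0,1,1,0,0), the expression is not a correct formula for G.

No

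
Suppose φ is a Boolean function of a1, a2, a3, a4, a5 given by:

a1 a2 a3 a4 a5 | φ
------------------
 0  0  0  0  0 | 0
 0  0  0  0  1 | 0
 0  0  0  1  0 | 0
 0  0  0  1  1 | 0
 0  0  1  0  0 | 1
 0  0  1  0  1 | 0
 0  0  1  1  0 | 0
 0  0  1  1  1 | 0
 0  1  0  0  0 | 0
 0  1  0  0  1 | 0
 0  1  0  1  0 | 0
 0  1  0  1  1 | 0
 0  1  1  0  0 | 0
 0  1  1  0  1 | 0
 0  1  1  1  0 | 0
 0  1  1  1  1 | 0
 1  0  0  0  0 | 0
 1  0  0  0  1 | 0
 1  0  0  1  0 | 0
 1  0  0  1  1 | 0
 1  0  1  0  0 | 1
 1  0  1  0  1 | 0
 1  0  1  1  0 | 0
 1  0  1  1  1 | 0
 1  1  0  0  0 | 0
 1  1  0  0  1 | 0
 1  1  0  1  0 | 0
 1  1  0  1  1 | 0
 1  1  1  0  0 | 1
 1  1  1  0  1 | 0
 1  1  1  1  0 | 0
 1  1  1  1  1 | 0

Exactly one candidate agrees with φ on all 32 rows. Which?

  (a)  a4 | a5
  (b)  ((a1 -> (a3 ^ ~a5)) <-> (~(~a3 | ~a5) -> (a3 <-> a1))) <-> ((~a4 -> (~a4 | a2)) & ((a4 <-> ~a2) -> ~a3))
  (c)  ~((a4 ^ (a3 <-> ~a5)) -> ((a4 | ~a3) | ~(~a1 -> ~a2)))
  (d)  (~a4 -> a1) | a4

(a): at (0,0,0,0,1) it gives 1, but φ = 0 — eliminated.
(b): at (0,0,0,0,0) it gives 1, but φ = 0 — eliminated.
(d): at (0,0,0,1,0) it gives 1, but φ = 0 — eliminated.
(c) is the remaining candidate, and it agrees with φ on all 32 inputs.

c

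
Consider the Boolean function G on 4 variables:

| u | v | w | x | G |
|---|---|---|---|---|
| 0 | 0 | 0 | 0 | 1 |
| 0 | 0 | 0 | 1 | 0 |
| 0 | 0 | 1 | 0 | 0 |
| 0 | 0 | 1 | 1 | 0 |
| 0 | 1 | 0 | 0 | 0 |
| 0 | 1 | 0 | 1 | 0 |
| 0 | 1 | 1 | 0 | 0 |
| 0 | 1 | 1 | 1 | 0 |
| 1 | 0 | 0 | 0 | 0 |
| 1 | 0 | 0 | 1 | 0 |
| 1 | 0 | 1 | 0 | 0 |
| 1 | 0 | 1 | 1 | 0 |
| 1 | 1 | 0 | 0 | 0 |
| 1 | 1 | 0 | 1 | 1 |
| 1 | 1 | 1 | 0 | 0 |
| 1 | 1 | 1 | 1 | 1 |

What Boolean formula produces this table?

G(u, v, w, x) = ((((u' · v') · w') · x') + (((u · v) · w') · x)) + (((u · v) · w) · x)

Collect the rows where G=1 — (0,0,0,0), (1,1,0,1), (1,1,1,1) — and write one minterm per row: ¬u·¬v·¬w·¬x, u·v·¬w·x, u·v·w·x. Their union (logical OR) reproduces the table exactly.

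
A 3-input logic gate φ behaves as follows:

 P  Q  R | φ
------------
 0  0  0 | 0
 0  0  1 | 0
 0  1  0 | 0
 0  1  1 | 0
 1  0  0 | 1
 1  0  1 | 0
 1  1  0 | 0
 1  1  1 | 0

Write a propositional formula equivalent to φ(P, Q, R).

Only row (1,0,0) gives 1. That row's minterm P·¬Q·¬R is φ directly.

φ(P, Q, R) = (P ∧ ¬Q) ∧ ¬R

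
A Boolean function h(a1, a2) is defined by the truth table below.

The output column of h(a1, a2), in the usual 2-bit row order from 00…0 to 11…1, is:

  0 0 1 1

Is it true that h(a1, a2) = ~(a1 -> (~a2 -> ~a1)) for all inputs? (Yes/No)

Evaluate ~(a1 -> (~a2 -> ~a1)) on each row and compare to h:
  a1=0, a2=0: formula gives 0, h = 0 ✓
  a1=0, a2=1: formula gives 0, h = 0 ✓
  a1=1, a2=0: formula gives 1, h = 1 ✓
  a1=1, a2=1: formula gives 0, but h = 1 ✗
Since they disagree at (1,1), the expression is not a correct formula for h.

No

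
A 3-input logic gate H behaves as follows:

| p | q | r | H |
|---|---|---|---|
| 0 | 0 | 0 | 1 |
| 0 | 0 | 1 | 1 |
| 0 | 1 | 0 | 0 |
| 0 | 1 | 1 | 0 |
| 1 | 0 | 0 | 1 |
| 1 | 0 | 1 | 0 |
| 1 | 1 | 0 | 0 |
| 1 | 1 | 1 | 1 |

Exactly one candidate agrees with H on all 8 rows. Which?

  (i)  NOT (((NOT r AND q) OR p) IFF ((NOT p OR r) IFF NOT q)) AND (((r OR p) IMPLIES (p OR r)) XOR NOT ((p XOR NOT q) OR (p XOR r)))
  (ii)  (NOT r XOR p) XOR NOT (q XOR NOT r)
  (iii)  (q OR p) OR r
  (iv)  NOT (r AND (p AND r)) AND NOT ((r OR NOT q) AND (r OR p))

(ii): at (1,0,0) it gives 0, but H = 1 — eliminated.
(iii): at (0,0,0) it gives 0, but H = 1 — eliminated.
(iv): at (0,0,1) it gives 0, but H = 1 — eliminated.
Only (i) survives; checking it on all 8 rows confirms it matches H.

i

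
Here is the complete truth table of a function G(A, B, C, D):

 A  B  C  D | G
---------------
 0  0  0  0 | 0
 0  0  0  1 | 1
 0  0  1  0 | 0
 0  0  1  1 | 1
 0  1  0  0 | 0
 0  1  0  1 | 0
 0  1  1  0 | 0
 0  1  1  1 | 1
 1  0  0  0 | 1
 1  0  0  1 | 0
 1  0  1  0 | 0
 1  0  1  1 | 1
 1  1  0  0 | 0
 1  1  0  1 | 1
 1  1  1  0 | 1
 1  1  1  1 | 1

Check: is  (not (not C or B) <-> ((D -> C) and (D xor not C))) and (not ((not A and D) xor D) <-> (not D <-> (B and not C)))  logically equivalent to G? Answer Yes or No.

Test each input against both G and the formula:
  A=0, B=0, C=0, D=0: formula gives 0, G = 0 ✓
  A=0, B=0, C=0, D=1: formula gives 1, G = 1 ✓
  A=0, B=0, C=1, D=0: formula gives 0, G = 0 ✓
  A=0, B=0, C=1, D=1: formula gives 1, G = 1 ✓
  …
  A=0, B=1, C=1, D=1: formula gives 0, but G = 1 ✗
Row (0,1,1,1) is a counterexample, so the formula is not equivalent to G.

No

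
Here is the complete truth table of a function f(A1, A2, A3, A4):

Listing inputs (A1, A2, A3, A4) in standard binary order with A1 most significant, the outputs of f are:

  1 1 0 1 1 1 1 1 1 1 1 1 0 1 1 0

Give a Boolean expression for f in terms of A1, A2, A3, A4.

f(A1, A2, A3, A4) = ~(((((~A1 & ~A2) & A3) & ~A4) | (((A1 & A2) & ~A3) & ~A4)) | (((A1 & A2) & A3) & A4))

f is 0 on only 3 rows — (0,0,1,0), (1,1,0,0), (1,1,1,1). Writing each as a minterm (¬A1·¬A2·A3·¬A4, A1·A2·¬A3·¬A4, A1·A2·A3·A4) and OR-ing them characterizes exactly where f=0, so f is the negation of that disjunction.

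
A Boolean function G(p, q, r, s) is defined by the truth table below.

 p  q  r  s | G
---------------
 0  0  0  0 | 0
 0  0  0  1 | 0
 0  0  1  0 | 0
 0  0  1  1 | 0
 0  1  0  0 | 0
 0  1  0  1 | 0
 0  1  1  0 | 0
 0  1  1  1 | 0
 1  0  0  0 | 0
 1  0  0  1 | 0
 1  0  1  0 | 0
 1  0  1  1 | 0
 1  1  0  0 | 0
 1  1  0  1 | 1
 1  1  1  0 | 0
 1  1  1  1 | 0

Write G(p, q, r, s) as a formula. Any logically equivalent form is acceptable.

G(p, q, r, s) = ((p AND q) AND NOT r) AND s

Only row (1,1,0,1) gives 1. That row's minterm p·q·¬r·s is G directly.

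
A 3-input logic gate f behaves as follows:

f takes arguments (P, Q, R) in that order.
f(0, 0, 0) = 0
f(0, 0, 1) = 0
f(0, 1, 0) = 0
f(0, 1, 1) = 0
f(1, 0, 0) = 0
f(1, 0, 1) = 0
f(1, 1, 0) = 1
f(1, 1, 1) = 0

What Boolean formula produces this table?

f(P, Q, R) = (P & Q) & ~R

f is 1 on exactly one input, (1,1,0), whose minterm is P·Q·¬R. So f is just that conjunction.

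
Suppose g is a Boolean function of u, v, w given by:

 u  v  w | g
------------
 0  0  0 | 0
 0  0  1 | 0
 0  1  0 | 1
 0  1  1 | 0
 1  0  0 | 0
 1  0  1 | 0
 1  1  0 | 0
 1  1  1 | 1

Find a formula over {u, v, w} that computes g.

The 1-rows are (0,1,0), (1,1,1). Each contributes one minterm — ¬u·v·¬w; u·v·w — and their disjunction is a sum-of-products form of g.

g(u, v, w) = ((not u and v) and not w) or ((u and v) and w)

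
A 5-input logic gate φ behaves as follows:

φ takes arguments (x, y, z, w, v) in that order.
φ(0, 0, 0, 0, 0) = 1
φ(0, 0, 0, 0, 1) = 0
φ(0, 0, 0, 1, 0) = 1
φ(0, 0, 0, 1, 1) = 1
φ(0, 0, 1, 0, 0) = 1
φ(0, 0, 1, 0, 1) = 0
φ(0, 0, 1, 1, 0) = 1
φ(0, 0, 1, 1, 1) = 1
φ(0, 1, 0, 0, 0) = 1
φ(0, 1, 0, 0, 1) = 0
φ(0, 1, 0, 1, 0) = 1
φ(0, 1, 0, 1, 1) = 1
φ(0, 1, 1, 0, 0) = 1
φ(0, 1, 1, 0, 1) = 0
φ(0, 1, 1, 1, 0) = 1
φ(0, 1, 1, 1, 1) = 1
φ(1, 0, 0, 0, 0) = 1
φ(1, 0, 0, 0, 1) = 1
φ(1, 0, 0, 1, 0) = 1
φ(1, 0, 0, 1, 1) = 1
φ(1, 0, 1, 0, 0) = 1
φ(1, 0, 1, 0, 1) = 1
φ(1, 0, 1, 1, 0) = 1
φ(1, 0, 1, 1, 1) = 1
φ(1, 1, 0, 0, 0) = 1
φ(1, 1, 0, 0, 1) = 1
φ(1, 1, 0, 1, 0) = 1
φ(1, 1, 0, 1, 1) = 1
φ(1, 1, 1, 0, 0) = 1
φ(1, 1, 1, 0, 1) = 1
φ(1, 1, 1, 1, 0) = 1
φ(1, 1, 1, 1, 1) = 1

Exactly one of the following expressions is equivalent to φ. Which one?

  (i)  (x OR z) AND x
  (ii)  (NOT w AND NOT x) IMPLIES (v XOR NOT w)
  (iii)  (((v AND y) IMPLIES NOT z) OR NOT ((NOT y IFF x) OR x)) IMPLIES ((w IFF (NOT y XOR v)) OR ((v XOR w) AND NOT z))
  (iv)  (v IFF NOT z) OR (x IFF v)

(i) fails at (0,0,0,0,0): the formula yields 0, φ is 1.
(iii) fails at (0,0,0,0,0): the formula yields 0, φ is 1.
(iv) fails at (0,0,0,0,1): the formula yields 1, φ is 0.
That leaves (ii). Evaluating it on every row reproduces the table of φ exactly.

ii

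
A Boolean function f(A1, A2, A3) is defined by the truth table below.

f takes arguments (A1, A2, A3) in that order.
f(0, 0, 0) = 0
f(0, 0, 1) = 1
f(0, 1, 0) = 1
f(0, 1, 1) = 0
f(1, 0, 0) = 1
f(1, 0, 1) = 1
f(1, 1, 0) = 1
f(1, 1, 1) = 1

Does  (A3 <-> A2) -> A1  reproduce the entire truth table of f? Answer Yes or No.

Check the formula against f row by row:
  A1=0, A2=0, A3=0: formula gives 0, f = 0 ✓
  A1=0, A2=0, A3=1: formula gives 1, f = 1 ✓
  A1=0, A2=1, A3=0: formula gives 1, f = 1 ✓
  A1=0, A2=1, A3=1: formula gives 0, f = 0 ✓
  A1=1, A2=0, A3=0: formula gives 1, f = 1 ✓
  …and likewise for the remaining 3 rows.
All 8 rows match — the expression computes f exactly.

Yes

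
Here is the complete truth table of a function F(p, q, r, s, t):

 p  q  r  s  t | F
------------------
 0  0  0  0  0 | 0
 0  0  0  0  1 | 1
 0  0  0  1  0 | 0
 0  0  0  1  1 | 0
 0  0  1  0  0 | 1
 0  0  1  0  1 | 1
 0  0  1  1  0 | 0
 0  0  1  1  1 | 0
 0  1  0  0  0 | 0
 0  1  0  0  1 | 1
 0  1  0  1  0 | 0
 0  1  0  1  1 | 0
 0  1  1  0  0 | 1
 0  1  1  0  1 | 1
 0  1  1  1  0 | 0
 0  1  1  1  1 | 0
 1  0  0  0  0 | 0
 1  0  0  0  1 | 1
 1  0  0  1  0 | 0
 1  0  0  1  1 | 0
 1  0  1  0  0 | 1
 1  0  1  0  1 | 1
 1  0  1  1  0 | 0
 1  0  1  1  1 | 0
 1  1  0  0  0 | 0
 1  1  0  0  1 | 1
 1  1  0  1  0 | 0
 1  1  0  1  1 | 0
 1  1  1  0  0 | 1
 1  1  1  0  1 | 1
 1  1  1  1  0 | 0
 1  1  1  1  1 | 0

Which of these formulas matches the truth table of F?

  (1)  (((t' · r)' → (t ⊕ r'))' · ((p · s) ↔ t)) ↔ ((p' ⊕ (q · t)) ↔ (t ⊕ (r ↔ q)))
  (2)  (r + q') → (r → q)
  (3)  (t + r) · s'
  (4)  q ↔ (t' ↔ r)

(1) fails at (0,0,0,1,1): the formula yields 1, F is 0.
(2) fails at (0,0,0,0,0): the formula yields 1, F is 0.
(4) fails at (0,0,0,0,0): the formula yields 1, F is 0.
Only (3) survives; checking it on all 32 rows confirms it matches F.

3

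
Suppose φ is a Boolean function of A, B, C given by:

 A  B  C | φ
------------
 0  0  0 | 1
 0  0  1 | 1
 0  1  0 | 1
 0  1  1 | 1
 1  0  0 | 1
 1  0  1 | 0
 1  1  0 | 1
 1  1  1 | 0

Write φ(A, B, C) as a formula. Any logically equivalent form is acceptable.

There are just 2 zero rows: (1,0,1), (1,1,1). Their minterms are A·¬B·C, A·B·C; the OR of those covers precisely the 0-outputs, and negating it yields φ.

φ(A, B, C) = ~(((A & ~B) & C) | ((A & B) & C))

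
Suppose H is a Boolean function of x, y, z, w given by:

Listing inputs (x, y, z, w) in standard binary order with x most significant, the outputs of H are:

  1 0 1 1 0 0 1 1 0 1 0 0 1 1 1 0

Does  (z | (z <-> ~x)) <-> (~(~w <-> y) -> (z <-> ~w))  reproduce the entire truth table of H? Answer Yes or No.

Evaluate (z | (z <-> ~x)) <-> (~(~w <-> y) -> (z <-> ~w)) on each row and compare to H:
  x=0, y=0, z=0, w=0: formula gives 1, H = 1 ✓
  x=0, y=0, z=0, w=1: formula gives 0, H = 0 ✓
  x=0, y=0, z=1, w=0: formula gives 1, H = 1 ✓
  x=0, y=0, z=1, w=1: formula gives 1, H = 1 ✓
  …
  x=0, y=1, z=1, w=1: formula gives 0, but H = 1 ✗
Row (0,1,1,1) is a counterexample, so the formula is not equivalent to H.

No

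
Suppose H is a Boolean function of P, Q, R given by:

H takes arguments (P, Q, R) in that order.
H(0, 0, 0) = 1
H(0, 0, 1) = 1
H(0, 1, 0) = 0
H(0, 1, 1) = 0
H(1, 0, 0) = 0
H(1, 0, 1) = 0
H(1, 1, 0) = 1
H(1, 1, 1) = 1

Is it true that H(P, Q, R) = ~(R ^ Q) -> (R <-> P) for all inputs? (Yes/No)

Evaluate ~(R ^ Q) -> (R <-> P) on each row and compare to H:
  P=0, Q=0, R=0: formula gives 1, H = 1 ✓
  P=0, Q=0, R=1: formula gives 1, H = 1 ✓
  P=0, Q=1, R=0: formula gives 1, but H = 0 ✗
Row (0,1,0) is a counterexample, so the formula is not equivalent to H.

No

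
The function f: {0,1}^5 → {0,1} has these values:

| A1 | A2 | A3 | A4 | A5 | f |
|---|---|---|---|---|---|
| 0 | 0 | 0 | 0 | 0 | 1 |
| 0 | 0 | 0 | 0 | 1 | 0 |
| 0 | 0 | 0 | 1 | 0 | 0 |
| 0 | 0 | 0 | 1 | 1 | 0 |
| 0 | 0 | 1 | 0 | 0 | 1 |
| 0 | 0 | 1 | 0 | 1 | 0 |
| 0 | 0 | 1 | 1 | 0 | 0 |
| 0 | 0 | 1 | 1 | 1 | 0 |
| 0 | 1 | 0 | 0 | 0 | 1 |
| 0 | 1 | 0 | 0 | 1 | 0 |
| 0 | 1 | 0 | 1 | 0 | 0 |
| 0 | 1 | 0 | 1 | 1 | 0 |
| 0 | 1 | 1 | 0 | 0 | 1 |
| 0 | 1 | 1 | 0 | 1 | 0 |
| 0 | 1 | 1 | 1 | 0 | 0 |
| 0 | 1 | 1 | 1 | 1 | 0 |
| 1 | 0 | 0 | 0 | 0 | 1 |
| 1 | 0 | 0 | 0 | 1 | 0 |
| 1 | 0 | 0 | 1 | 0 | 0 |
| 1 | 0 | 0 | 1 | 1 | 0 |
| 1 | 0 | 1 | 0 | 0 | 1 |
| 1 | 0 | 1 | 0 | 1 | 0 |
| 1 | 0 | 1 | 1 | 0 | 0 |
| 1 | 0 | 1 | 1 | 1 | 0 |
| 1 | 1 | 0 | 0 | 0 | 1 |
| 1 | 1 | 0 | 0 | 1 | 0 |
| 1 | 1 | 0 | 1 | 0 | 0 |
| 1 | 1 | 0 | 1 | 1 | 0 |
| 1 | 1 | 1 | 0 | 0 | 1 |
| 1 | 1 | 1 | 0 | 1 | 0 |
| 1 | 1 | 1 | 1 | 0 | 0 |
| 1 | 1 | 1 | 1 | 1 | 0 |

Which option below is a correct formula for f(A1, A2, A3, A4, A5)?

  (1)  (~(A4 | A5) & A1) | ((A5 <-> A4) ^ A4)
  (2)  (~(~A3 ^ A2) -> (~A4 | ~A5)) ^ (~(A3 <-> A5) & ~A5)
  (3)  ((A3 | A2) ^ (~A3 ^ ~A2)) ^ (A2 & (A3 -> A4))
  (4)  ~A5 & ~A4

4

(1): at (0,0,0,1,0) it gives 1, but f = 0 — eliminated.
(2): at (0,0,0,0,1) it gives 1, but f = 0 — eliminated.
(3): at (0,0,0,0,0) it gives 0, but f = 1 — eliminated.
That leaves (4). Evaluating it on every row reproduces the table of f exactly.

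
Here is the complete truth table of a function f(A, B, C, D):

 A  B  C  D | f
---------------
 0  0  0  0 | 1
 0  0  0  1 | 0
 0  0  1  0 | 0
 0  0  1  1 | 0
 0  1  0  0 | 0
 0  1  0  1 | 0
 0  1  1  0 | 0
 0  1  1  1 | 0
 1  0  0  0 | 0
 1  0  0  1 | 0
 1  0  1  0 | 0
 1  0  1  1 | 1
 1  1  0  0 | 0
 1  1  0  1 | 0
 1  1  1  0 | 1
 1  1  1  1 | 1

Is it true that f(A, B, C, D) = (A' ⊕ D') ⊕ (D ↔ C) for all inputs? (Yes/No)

Check the formula against f row by row:
  A=0, B=0, C=0, D=0: formula gives 1, f = 1 ✓
  A=0, B=0, C=0, D=1: formula gives 1, but f = 0 ✗
Since they disagree at (0,0,0,1), the expression is not a correct formula for f.

No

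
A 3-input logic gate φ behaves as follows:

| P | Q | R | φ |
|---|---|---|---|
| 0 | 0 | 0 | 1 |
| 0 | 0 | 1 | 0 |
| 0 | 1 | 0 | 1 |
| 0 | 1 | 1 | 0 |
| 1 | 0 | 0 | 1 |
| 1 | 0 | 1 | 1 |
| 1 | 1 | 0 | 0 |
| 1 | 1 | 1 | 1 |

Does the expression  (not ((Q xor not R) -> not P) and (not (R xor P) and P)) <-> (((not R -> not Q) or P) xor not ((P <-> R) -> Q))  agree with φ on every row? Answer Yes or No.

No

Evaluate (not ((Q xor not R) -> not P) and (not (R xor P) and P)) <-> (((not R -> not Q) or P) xor not ((P <-> R) -> Q)) on each row and compare to φ:
  P=0, Q=0, R=0: formula gives 1, φ = 1 ✓
  P=0, Q=0, R=1: formula gives 0, φ = 0 ✓
  P=0, Q=1, R=0: formula gives 1, φ = 1 ✓
  P=0, Q=1, R=1: formula gives 0, φ = 0 ✓
  P=1, Q=0, R=0: formula gives 0, but φ = 1 ✗
Since they disagree at (1,0,0), the expression is not a correct formula for φ.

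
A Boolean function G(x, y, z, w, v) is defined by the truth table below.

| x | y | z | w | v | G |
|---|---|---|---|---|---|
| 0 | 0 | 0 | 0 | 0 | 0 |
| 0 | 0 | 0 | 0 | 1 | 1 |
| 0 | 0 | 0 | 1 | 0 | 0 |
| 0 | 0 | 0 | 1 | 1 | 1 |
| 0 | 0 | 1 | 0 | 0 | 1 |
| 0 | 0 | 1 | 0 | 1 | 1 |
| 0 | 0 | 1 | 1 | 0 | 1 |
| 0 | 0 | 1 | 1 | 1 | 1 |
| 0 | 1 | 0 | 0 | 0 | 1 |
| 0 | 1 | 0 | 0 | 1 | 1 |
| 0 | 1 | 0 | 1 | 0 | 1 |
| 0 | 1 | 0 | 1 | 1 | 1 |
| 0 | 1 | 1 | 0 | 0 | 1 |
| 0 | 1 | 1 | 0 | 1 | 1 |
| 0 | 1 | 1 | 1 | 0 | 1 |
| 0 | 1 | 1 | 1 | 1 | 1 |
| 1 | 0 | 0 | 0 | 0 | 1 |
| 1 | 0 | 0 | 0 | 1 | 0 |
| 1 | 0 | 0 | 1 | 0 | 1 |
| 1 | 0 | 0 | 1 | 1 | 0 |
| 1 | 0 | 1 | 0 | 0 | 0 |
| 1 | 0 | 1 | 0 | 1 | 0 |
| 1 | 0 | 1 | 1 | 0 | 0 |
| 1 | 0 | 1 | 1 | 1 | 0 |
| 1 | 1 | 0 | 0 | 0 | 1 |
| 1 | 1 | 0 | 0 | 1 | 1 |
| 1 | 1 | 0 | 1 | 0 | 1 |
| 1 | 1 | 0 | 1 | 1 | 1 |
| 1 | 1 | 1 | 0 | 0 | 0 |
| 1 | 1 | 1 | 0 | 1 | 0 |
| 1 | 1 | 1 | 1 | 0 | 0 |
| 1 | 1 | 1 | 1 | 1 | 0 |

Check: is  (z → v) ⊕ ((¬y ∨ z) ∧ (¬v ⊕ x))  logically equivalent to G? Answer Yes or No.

Yes

Evaluate (z → v) ⊕ ((¬y ∨ z) ∧ (¬v ⊕ x)) on each row and compare to G:
  x=0, y=0, z=0, w=0, v=0: formula gives 0, G = 0 ✓
  x=0, y=0, z=0, w=0, v=1: formula gives 1, G = 1 ✓
  x=0, y=0, z=0, w=1, v=0: formula gives 0, G = 0 ✓
  x=0, y=0, z=0, w=1, v=1: formula gives 1, G = 1 ✓
  …and likewise for the remaining 28 rows.
Every row agrees, so the formula is equivalent.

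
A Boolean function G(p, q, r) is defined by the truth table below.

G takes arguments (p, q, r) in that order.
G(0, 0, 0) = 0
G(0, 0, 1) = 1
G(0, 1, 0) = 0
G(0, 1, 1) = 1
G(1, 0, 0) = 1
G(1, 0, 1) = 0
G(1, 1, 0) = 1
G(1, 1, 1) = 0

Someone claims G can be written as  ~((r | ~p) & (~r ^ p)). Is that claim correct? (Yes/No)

Test each input against both G and the formula:
  p=0, q=0, r=0: formula gives 0, G = 0 ✓
  p=0, q=0, r=1: formula gives 1, G = 1 ✓
  p=0, q=1, r=0: formula gives 0, G = 0 ✓
  p=0, q=1, r=1: formula gives 1, G = 1 ✓
  p=1, q=0, r=0: formula gives 1, G = 1 ✓
  … (the remaining 3 rows also agree.)
All 8 rows match — the expression computes G exactly.

Yes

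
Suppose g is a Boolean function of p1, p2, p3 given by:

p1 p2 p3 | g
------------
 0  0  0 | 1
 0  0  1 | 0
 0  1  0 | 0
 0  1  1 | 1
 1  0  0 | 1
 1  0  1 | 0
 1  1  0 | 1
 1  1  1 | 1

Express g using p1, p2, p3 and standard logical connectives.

g(p1, p2, p3) = ~((((~p1 & ~p2) & p3) | ((~p1 & p2) & ~p3)) | ((p1 & ~p2) & p3))

g is 0 on only 3 rows — (0,0,1), (0,1,0), (1,0,1). Writing each as a minterm (¬p1·¬p2·p3, ¬p1·p2·¬p3, p1·¬p2·p3) and OR-ing them characterizes exactly where g=0, so g is the negation of that disjunction.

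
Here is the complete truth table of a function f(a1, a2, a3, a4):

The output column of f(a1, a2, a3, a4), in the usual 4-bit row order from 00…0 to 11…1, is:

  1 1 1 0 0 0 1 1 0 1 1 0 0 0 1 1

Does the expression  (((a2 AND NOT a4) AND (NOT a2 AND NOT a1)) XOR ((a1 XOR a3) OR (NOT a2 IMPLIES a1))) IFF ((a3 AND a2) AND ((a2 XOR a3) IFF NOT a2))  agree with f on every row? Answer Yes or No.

Evaluate (((a2 AND NOT a4) AND (NOT a2 AND NOT a1)) XOR ((a1 XOR a3) OR (NOT a2 IMPLIES a1))) IFF ((a3 AND a2) AND ((a2 XOR a3) IFF NOT a2)) on each row and compare to f:
  a1=0, a2=0, a3=0, a4=0: formula gives 1, f = 1 ✓
  a1=0, a2=0, a3=0, a4=1: formula gives 1, f = 1 ✓
  a1=0, a2=0, a3=1, a4=0: formula gives 0, but f = 1 ✗
Row (0,0,1,0) is a counterexample, so the formula is not equivalent to f.

No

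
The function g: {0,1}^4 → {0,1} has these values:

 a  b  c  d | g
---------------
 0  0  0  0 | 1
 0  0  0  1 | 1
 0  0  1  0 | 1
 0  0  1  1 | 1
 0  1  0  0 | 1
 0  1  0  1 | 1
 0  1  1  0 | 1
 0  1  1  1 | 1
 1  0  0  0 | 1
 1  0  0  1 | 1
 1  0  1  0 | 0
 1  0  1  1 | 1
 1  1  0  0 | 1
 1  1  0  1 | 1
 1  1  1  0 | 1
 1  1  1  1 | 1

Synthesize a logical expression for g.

Only row (1,0,1,0) gives 0. So g is 1 everywhere except there — the complement of the minterm a·¬b·c·¬d.

g(a, b, c, d) = ~(((a & ~b) & c) & ~d)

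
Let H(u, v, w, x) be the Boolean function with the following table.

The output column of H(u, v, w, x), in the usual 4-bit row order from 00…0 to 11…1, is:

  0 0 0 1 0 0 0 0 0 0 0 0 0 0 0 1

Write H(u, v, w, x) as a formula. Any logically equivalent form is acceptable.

H=1 on 2 inputs: (0,0,1,1), (1,1,1,1). Reading each as a conjunction of literals (¬u·¬v·w·x, u·v·w·x) and taking the OR gives the canonical DNF.

H(u, v, w, x) = (((not u and not v) and w) and x) or (((u and v) and w) and x)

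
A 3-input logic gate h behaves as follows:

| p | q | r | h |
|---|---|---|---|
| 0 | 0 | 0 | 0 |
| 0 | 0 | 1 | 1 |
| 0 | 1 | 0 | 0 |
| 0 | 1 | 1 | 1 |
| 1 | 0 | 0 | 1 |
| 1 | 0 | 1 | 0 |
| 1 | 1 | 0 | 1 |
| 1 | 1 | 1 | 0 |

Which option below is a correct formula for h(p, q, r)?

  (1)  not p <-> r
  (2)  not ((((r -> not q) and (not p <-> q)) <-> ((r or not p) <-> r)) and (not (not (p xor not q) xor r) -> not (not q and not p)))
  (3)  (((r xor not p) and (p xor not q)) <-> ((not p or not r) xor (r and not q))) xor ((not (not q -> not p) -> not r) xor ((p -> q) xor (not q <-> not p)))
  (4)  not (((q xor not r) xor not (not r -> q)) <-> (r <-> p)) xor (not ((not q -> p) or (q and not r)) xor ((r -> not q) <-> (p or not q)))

(2): at (0,0,0) it gives 1, but h = 0 — eliminated.
(3): at (0,0,1) it gives 0, but h = 1 — eliminated.
(4): at (0,0,0) it gives 1, but h = 0 — eliminated.
That leaves (1). Evaluating it on every row reproduces the table of h exactly.

1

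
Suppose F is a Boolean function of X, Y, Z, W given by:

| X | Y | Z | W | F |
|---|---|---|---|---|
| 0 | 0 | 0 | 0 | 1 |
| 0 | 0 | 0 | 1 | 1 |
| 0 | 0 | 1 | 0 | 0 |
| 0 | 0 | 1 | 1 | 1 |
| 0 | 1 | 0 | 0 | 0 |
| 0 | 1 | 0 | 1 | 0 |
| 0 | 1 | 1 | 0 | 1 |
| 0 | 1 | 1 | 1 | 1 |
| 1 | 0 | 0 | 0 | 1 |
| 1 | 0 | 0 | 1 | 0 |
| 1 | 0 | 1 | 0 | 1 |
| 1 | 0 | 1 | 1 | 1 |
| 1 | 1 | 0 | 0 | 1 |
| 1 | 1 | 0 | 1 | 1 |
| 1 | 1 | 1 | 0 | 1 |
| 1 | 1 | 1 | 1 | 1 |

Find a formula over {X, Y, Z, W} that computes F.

F(X, Y, Z, W) = ((((((X' · Y') · Z) · W') + (((X' · Y) · Z') · W')) + (((X' · Y) · Z') · W)) + (((X · Y') · Z') · W))'

F is 0 on only 4 rows — (0,0,1,0), (0,1,0,0), (0,1,0,1), (1,0,0,1). Writing each as a minterm (¬X·¬Y·Z·¬W, ¬X·Y·¬Z·¬W, ¬X·Y·¬Z·W, X·¬Y·¬Z·W) and OR-ing them characterizes exactly where F=0, so F is the negation of that disjunction.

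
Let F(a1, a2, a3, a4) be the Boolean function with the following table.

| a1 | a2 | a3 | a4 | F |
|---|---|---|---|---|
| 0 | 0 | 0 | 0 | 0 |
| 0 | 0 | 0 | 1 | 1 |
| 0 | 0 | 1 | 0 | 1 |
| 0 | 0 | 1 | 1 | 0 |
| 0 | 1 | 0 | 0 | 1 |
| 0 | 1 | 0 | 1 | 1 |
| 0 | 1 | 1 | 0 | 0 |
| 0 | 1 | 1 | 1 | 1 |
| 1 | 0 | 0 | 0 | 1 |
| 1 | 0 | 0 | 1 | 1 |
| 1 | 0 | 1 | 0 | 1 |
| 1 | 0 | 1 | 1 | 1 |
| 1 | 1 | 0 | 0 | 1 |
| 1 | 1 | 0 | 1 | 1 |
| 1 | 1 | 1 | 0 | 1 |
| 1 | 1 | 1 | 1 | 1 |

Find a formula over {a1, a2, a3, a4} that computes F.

F(a1, a2, a3, a4) = ¬(((((¬a1 ∧ ¬a2) ∧ ¬a3) ∧ ¬a4) ∨ (((¬a1 ∧ ¬a2) ∧ a3) ∧ a4)) ∨ (((¬a1 ∧ a2) ∧ a3) ∧ ¬a4))

There are just 3 zero rows: (0,0,0,0), (0,0,1,1), (0,1,1,0). Their minterms are ¬a1·¬a2·¬a3·¬a4, ¬a1·¬a2·a3·a4, ¬a1·a2·a3·¬a4; the OR of those covers precisely the 0-outputs, and negating it yields F.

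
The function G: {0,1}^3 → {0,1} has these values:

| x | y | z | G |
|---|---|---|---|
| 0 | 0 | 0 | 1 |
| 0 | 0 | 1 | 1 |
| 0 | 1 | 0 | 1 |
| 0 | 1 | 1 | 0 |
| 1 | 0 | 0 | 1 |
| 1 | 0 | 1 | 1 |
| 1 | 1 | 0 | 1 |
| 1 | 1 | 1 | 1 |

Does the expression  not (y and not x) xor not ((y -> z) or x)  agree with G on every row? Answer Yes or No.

Yes

Check the formula against G row by row:
  x=0, y=0, z=0: formula gives 1, G = 1 ✓
  x=0, y=0, z=1: formula gives 1, G = 1 ✓
  x=0, y=1, z=0: formula gives 1, G = 1 ✓
  x=0, y=1, z=1: formula gives 0, G = 0 ✓
  x=1, y=0, z=0: formula gives 1, G = 1 ✓
  …and likewise for the remaining 3 rows.
No disagreement on any input; they are logically equivalent.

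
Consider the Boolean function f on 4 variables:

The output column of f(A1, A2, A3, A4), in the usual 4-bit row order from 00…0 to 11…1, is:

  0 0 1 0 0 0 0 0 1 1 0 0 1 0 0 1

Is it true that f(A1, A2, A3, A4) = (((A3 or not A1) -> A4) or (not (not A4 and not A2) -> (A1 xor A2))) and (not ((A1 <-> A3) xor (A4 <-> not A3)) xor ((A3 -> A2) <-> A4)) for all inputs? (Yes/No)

No

Test each input against both f and the formula:
  A1=0, A2=0, A3=0, A4=0: formula gives 0, f = 0 ✓
  A1=0, A2=0, A3=0, A4=1: formula gives 0, f = 0 ✓
  A1=0, A2=0, A3=1, A4=0: formula gives 1, f = 1 ✓
  A1=0, A2=0, A3=1, A4=1: formula gives 1, but f = 0 ✗
Row (0,0,1,1) is a counterexample, so the formula is not equivalent to f.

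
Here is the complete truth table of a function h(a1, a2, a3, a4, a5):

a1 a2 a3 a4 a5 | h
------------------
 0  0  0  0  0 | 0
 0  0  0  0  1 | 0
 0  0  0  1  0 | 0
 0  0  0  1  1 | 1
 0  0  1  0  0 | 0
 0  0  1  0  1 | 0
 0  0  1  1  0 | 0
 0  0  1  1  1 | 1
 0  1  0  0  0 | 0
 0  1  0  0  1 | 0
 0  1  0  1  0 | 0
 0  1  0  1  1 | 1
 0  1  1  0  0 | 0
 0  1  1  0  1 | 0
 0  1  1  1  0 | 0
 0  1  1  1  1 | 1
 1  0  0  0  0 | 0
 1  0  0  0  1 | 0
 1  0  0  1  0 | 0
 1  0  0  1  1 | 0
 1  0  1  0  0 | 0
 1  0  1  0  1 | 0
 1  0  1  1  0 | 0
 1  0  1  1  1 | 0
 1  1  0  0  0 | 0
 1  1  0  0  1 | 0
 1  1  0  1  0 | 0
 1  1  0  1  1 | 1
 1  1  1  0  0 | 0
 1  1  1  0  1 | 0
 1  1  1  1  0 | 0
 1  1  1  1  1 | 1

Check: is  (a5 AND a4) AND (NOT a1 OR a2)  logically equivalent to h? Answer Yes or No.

Yes

Evaluate (a5 AND a4) AND (NOT a1 OR a2) on each row and compare to h:
  a1=0, a2=0, a3=0, a4=0, a5=0: formula gives 0, h = 0 ✓
  a1=0, a2=0, a3=0, a4=0, a5=1: formula gives 0, h = 0 ✓
  a1=0, a2=0, a3=0, a4=1, a5=0: formula gives 0, h = 0 ✓
  a1=0, a2=0, a3=0, a4=1, a5=1: formula gives 1, h = 1 ✓
  … (the remaining 28 rows also agree.)
All 32 rows match — the expression computes h exactly.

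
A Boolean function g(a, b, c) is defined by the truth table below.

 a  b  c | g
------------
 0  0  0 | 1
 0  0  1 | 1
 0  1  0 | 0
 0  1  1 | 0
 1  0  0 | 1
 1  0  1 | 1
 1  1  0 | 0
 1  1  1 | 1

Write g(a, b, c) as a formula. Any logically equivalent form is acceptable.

g(a, b, c) = ~((((~a & b) & ~c) | ((~a & b) & c)) | ((a & b) & ~c))

There are just 3 zero rows: (0,1,0), (0,1,1), (1,1,0). Their minterms are ¬a·b·¬c, ¬a·b·c, a·b·¬c; the OR of those covers precisely the 0-outputs, and negating it yields g.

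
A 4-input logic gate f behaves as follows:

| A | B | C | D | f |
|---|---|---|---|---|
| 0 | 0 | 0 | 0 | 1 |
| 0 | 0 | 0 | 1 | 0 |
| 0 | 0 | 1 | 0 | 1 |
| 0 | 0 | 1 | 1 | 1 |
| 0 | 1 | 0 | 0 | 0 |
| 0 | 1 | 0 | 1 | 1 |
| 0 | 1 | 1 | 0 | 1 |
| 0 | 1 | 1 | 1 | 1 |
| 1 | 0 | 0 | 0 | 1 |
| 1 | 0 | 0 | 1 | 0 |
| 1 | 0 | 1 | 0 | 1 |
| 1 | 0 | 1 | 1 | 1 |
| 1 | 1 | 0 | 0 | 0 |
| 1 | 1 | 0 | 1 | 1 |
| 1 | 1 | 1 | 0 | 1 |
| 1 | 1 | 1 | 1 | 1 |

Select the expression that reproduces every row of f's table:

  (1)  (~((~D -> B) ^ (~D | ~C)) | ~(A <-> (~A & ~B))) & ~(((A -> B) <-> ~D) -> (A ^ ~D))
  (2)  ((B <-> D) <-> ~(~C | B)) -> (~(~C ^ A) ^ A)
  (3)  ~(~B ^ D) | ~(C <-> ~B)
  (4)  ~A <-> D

(1) fails at (0,0,0,0): the formula yields 0, f is 1.
(3) fails at (0,0,0,1): the formula yields 1, f is 0.
(4) fails at (0,0,0,0): the formula yields 0, f is 1.
(2) is the remaining candidate, and it agrees with f on all 16 inputs.

2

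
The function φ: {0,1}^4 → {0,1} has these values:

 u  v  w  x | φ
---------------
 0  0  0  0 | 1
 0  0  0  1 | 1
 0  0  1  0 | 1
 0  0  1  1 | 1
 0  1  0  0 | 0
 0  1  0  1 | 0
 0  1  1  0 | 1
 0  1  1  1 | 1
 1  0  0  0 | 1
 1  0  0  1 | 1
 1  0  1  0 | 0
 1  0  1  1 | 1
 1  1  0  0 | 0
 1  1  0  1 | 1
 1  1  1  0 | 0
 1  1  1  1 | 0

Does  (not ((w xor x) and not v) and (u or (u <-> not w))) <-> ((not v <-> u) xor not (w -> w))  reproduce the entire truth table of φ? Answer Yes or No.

No

Check the formula against φ row by row:
  u=0, v=0, w=0, x=0: formula gives 1, φ = 1 ✓
  u=0, v=0, w=0, x=1: formula gives 1, φ = 1 ✓
  u=0, v=0, w=1, x=0: formula gives 1, φ = 1 ✓
  u=0, v=0, w=1, x=1: formula gives 0, but φ = 1 ✗
Row (0,0,1,1) is a counterexample, so the formula is not equivalent to φ.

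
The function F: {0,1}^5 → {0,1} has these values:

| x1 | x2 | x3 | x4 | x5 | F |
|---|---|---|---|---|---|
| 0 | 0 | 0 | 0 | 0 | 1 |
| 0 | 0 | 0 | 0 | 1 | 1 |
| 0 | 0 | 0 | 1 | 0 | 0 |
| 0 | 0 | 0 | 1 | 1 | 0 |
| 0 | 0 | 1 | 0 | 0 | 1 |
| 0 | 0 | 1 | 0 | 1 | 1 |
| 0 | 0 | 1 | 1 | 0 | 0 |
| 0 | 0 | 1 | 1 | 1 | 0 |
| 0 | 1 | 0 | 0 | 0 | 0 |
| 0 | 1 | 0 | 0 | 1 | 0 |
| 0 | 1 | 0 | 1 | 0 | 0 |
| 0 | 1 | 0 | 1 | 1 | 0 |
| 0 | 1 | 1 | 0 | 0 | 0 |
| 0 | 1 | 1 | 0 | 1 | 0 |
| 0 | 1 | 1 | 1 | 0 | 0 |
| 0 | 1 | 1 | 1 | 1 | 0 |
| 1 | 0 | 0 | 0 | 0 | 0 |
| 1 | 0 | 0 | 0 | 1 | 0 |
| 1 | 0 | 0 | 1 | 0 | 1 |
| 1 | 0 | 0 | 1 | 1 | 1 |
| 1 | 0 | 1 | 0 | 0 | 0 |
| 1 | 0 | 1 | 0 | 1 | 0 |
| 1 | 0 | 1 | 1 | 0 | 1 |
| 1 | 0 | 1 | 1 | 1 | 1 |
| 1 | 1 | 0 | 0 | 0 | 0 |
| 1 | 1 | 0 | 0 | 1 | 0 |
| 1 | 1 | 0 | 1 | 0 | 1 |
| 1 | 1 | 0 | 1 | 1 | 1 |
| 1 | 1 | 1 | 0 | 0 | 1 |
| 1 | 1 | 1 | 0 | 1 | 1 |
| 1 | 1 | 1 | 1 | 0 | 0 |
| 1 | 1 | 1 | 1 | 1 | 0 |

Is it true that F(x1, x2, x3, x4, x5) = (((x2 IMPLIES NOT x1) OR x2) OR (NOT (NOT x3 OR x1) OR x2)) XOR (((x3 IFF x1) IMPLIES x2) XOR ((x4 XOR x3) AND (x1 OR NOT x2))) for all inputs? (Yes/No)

Test each input against both F and the formula:
  x1=0, x2=0, x3=0, x4=0, x5=0: formula gives 1, F = 1 ✓
  x1=0, x2=0, x3=0, x4=0, x5=1: formula gives 1, F = 1 ✓
  x1=0, x2=0, x3=0, x4=1, x5=0: formula gives 0, F = 0 ✓
  x1=0, x2=0, x3=0, x4=1, x5=1: formula gives 0, F = 0 ✓
  … (the remaining 28 rows also agree.)
Every row agrees, so the formula is equivalent.

Yes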